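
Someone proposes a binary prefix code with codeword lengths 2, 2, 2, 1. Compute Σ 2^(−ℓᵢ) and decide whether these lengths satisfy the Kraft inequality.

1.25; no

With common denominator 2^2 = 4: Σ 2^(−ℓᵢ) = 1/4 + 1/4 + 1/4 + 2/4 = 5/4 = 1.25.
Kraft's inequality requires Σ ≤ 1; here Σ = 1.25 > 1, so no such prefix code exists.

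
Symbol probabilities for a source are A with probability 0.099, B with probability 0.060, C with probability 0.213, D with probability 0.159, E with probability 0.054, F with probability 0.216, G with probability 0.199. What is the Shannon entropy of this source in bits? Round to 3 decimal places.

H = −Σ pᵢ log₂ pᵢ.
−0.099·log₂(0.099) = 0.3303
−0.060·log₂(0.060) = 0.2435
−0.213·log₂(0.213) = 0.4752
−0.159·log₂(0.159) = 0.4218
−0.054·log₂(0.054) = 0.2274
−0.216·log₂(0.216) = 0.4776
−0.199·log₂(0.199) = 0.4635
Sum ≈ 2.6393 → 2.639 bits.

2.639 bits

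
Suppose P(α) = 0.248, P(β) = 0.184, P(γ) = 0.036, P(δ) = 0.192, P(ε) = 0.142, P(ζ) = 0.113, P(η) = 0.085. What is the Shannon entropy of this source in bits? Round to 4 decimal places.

2.6356 bits

H = −Σ pᵢ log₂ pᵢ.
−0.248·log₂(0.248) = 0.4989
−0.184·log₂(0.184) = 0.4494
−0.036·log₂(0.036) = 0.1727
−0.192·log₂(0.192) = 0.4571
−0.142·log₂(0.142) = 0.3999
−0.113·log₂(0.113) = 0.3555
−0.085·log₂(0.085) = 0.3023
Sum ≈ 2.6356 → 2.6356 bits.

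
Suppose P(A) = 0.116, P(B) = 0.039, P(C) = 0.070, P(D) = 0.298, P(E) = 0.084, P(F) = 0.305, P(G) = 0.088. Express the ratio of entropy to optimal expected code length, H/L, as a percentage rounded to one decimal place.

Entropy H = −Σ p log₂ p ≈ 2.4633 bits.
Huffman merges: 39/1000+7/100→109/1000; 21/250+11/125→43/250; 109/1000+29/250→9/40; 43/250+9/40→397/1000; 149/500+61/200→603/1000; 397/1000+603/1000→1. L = 1253/500 ≈ 2.5060.
Efficiency = H/L = 2.4633/2.5060 = 98.3%.

98.3%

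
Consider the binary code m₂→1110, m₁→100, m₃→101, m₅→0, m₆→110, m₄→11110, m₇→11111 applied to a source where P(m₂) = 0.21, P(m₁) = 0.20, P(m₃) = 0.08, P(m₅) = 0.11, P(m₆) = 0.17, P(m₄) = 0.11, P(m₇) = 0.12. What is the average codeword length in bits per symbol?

3.45 bits/symbol

L̄ = Σ pᵢ·ℓᵢ = 0.21·4 + 0.20·3 + 0.08·3 + 0.11·1 + 0.17·3 + 0.11·5 + 0.12·5 = 3.45 bits/symbol.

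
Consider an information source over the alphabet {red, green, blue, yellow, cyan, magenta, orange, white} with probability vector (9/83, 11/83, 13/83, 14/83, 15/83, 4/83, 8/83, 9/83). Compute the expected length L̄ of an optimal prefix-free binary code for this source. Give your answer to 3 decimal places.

2.964 bits/symbol

Repeatedly combine the two least-probable nodes; the expected code length is the sum of the merged weights.
merge 4/83 + 8/83 → 12/83
merge 9/83 + 9/83 → 18/83
merge 11/83 + 12/83 → 23/83
merge 13/83 + 14/83 → 27/83
merge 15/83 + 18/83 → 33/83
merge 23/83 + 27/83 → 50/83
merge 33/83 + 50/83 → 1
L = 12/83 + 18/83 + 23/83 + 27/83 + 33/83 + 50/83 + 1 = 246/83 ≈ 2.964 bits/symbol.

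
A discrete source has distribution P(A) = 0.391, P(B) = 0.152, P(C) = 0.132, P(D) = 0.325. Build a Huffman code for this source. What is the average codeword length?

1.893 bits/symbol

Repeatedly combine the two least-probable nodes; the expected code length is the sum of the merged weights.
merge 33/250 + 19/125 → 71/250
merge 71/250 + 13/40 → 609/1000
merge 391/1000 + 609/1000 → 1
L = 71/250 + 609/1000 + 1 = 1893/1000 = 1.893 bits/symbol.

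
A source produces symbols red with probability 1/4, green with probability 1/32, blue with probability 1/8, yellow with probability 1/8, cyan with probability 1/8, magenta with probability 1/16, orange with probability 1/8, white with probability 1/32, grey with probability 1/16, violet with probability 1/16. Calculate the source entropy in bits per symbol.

3.0625 bits

Each probability is a power of 1/2, so log₂(1/p) is an integer.
H = Σ p·log₂(1/p) = 1/4·2 + 1/32·5 + 1/8·3 + 1/8·3 + 1/8·3 + 1/16·4 + 1/8·3 + 1/32·5 + 1/16·4 + 1/16·4 = 3.0625 bits.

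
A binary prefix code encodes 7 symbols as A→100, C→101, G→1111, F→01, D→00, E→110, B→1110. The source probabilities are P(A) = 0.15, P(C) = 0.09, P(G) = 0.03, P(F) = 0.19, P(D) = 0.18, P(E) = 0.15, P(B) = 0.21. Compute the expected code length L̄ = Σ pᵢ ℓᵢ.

2.87 bits/symbol

L̄ = Σ pᵢ·ℓᵢ = 0.15·3 + 0.09·3 + 0.03·4 + 0.19·2 + 0.18·2 + 0.15·3 + 0.21·4 = 2.87 bits/symbol.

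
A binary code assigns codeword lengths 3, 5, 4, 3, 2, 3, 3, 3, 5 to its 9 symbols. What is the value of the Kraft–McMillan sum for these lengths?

1

With common denominator 2^5 = 32: Σ 2^(−ℓᵢ) = 4/32 + 1/32 + 2/32 + 4/32 + 8/32 + 4/32 + 4/32 + 4/32 + 1/32 = 32/32 = 1.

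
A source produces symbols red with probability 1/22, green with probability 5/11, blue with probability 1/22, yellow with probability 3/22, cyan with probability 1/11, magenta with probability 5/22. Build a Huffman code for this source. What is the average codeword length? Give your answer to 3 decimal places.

Repeatedly combine the two least-probable nodes; the expected code length is the sum of the merged weights.
merge 1/22 + 1/22 → 1/11
merge 1/11 + 1/11 → 2/11
merge 3/22 + 2/11 → 7/22
merge 5/22 + 7/22 → 6/11
merge 5/11 + 6/11 → 1
L = 1/11 + 2/11 + 7/22 + 6/11 + 1 = 47/22 ≈ 2.136 bits/symbol.

2.136 bits/symbol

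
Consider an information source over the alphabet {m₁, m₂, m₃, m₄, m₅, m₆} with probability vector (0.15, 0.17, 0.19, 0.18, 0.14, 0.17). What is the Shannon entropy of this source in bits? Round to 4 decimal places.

2.5774 bits

H = −Σ pᵢ log₂ pᵢ.
−0.15·log₂(0.15) = 0.4105
−0.17·log₂(0.17) = 0.4346
−0.19·log₂(0.19) = 0.4552
−0.18·log₂(0.18) = 0.4453
−0.14·log₂(0.14) = 0.3971
−0.17·log₂(0.17) = 0.4346
Sum ≈ 2.5774 → 2.5774 bits.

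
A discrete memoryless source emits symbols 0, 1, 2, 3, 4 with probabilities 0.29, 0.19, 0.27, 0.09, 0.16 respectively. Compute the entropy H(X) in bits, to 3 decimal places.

2.219 bits

H = −Σ pᵢ log₂ pᵢ.
−0.29·log₂(0.29) = 0.5179
−0.19·log₂(0.19) = 0.4552
−0.27·log₂(0.27) = 0.5100
−0.09·log₂(0.09) = 0.3127
−0.16·log₂(0.16) = 0.4230
Sum ≈ 2.2188 → 2.219 bits.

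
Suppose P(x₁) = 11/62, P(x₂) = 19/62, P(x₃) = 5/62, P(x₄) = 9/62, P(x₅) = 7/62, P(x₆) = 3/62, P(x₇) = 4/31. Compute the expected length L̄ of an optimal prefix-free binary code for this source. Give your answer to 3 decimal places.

2.645 bits/symbol

Repeatedly combine the two least-probable nodes; the expected code length is the sum of the merged weights.
merge 3/62 + 5/62 → 4/31
merge 7/62 + 4/31 → 15/62
merge 4/31 + 9/62 → 17/62
merge 11/62 + 15/62 → 13/31
merge 17/62 + 19/62 → 18/31
merge 13/31 + 18/31 → 1
L = 4/31 + 15/62 + 17/62 + 13/31 + 18/31 + 1 = 82/31 ≈ 2.645 bits/symbol.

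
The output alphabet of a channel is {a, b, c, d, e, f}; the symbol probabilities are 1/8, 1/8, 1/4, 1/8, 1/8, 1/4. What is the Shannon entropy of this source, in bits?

Each probability is a power of 1/2, so log₂(1/p) is an integer.
H = Σ p·log₂(1/p) = 1/8·3 + 1/8·3 + 1/4·2 + 1/8·3 + 1/8·3 + 1/4·2 = 2.5 bits.

2.5 bits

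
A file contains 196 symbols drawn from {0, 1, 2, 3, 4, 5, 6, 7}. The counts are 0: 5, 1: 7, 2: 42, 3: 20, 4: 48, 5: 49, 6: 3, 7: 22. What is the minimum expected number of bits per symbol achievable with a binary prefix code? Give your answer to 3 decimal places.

Probabilities are the counts divided by 196.
Repeatedly combine the two least-probable nodes; the expected code length is the sum of the merged weights.
merge 3/196 + 5/196 → 2/49
merge 1/28 + 2/49 → 15/196
merge 15/196 + 5/49 → 5/28
merge 11/98 + 5/28 → 57/196
merge 3/14 + 12/49 → 45/98
merge 1/4 + 57/196 → 53/98
merge 45/98 + 53/98 → 1
L = 2/49 + 15/196 + 5/28 + 57/196 + 45/98 + 53/98 + 1 = 507/196 ≈ 2.587 bits/symbol.

2.587 bits/symbol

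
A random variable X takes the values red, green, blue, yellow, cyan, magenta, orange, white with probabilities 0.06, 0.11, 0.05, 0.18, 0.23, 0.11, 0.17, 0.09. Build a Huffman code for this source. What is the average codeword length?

2.88 bits/symbol

Repeatedly combine the two least-probable nodes; the expected code length is the sum of the merged weights.
merge 1/20 + 3/50 → 11/100
merge 9/100 + 11/100 → 1/5
merge 11/100 + 11/100 → 11/50
merge 17/100 + 9/50 → 7/20
merge 1/5 + 11/50 → 21/50
merge 23/100 + 7/20 → 29/50
merge 21/50 + 29/50 → 1
L = 11/100 + 1/5 + 11/50 + 7/20 + 21/50 + 29/50 + 1 = 72/25 = 2.88 bits/symbol.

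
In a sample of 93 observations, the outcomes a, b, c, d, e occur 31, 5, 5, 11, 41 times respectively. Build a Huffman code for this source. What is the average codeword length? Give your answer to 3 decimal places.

Probabilities are the counts divided by 93.
Repeatedly combine the two least-probable nodes; the expected code length is the sum of the merged weights.
merge 5/93 + 5/93 → 10/93
merge 10/93 + 11/93 → 7/31
merge 7/31 + 1/3 → 52/93
merge 41/93 + 52/93 → 1
L = 10/93 + 7/31 + 52/93 + 1 = 176/93 ≈ 1.892 bits/symbol.

1.892 bits/symbol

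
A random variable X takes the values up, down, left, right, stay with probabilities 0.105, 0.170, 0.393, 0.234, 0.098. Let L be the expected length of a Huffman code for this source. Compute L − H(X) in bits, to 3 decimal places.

0.059 bits

Entropy H = −Σ p log₂ p ≈ 2.1243 bits.
Huffman merges: 49/500+21/200→203/1000; 17/100+203/1000→373/1000; 117/500+373/1000→607/1000; 393/1000+607/1000→1. L = 2183/1000 ≈ 2.1830.
L − H = 2.1830 − 2.1243 = 0.059 bits.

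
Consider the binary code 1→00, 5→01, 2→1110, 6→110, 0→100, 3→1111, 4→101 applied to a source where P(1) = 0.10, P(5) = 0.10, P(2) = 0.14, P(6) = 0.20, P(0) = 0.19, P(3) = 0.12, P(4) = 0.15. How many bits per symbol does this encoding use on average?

3.06 bits/symbol

L̄ = Σ pᵢ·ℓᵢ = 0.10·2 + 0.10·2 + 0.14·4 + 0.20·3 + 0.19·3 + 0.12·4 + 0.15·3 = 3.06 bits/symbol.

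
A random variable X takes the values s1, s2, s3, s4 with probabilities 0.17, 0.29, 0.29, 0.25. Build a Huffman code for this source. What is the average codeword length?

Repeatedly combine the two least-probable nodes; the expected code length is the sum of the merged weights.
merge 17/100 + 1/4 → 21/50
merge 29/100 + 29/100 → 29/50
merge 21/50 + 29/50 → 1
L = 21/50 + 29/50 + 1 = 2 bits/symbol.

2 bits/symbol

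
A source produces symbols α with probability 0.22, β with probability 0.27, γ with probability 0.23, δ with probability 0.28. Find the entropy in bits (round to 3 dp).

1.992 bits

H = −Σ pᵢ log₂ pᵢ.
−0.22·log₂(0.22) = 0.4806
−0.27·log₂(0.27) = 0.5100
−0.23·log₂(0.23) = 0.4877
−0.28·log₂(0.28) = 0.5142
Sum ≈ 1.9925 → 1.992 bits.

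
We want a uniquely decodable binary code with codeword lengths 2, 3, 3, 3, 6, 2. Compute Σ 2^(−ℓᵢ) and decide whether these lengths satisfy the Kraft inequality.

0.890625; yes

With common denominator 2^6 = 64: Σ 2^(−ℓᵢ) = 16/64 + 8/64 + 8/64 + 8/64 + 1/64 + 16/64 = 57/64 = 0.890625.
Kraft's inequality requires Σ ≤ 1; here Σ = 0.890625 ≤ 1, so such a prefix code exists.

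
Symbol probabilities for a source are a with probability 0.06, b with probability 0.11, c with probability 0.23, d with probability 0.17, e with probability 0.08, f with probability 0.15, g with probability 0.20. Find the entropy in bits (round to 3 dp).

2.683 bits

H = −Σ pᵢ log₂ pᵢ.
−0.06·log₂(0.06) = 0.2435
−0.11·log₂(0.11) = 0.3503
−0.23·log₂(0.23) = 0.4877
−0.17·log₂(0.17) = 0.4346
−0.08·log₂(0.08) = 0.2915
−0.15·log₂(0.15) = 0.4105
−0.20·log₂(0.20) = 0.4644
Sum ≈ 2.6825 → 2.683 bits.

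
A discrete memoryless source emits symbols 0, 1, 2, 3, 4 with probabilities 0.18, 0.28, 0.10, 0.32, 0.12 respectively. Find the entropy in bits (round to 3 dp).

H = −Σ pᵢ log₂ pᵢ.
−0.18·log₂(0.18) = 0.4453
−0.28·log₂(0.28) = 0.5142
−0.10·log₂(0.10) = 0.3322
−0.32·log₂(0.32) = 0.5260
−0.12·log₂(0.12) = 0.3671
Sum ≈ 2.1848 → 2.185 bits.

2.185 bits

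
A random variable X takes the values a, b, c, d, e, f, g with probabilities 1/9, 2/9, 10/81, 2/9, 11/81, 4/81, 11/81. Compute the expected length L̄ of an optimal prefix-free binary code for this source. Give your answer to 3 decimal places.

2.716 bits/symbol

Repeatedly combine the two least-probable nodes; the expected code length is the sum of the merged weights.
merge 4/81 + 1/9 → 13/81
merge 10/81 + 11/81 → 7/27
merge 11/81 + 13/81 → 8/27
merge 2/9 + 2/9 → 4/9
merge 7/27 + 8/27 → 5/9
merge 4/9 + 5/9 → 1
L = 13/81 + 7/27 + 8/27 + 4/9 + 5/9 + 1 = 220/81 ≈ 2.716 bits/symbol.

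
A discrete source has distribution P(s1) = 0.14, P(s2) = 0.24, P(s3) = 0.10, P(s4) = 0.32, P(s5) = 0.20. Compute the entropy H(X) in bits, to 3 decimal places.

H = −Σ pᵢ log₂ pᵢ.
−0.14·log₂(0.14) = 0.3971
−0.24·log₂(0.24) = 0.4941
−0.10·log₂(0.10) = 0.3322
−0.32·log₂(0.32) = 0.5260
−0.20·log₂(0.20) = 0.4644
Sum ≈ 2.2139 → 2.214 bits.

2.214 bits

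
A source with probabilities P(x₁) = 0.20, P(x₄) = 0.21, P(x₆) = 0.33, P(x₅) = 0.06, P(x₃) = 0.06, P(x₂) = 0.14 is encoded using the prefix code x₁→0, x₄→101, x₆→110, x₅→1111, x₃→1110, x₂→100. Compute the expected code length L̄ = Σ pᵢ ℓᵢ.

L̄ = Σ pᵢ·ℓᵢ = 0.20·1 + 0.21·3 + 0.33·3 + 0.06·4 + 0.06·4 + 0.14·3 = 2.72 bits/symbol.

2.72 bits/symbol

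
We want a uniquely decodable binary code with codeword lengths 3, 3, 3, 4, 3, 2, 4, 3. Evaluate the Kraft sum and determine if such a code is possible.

With common denominator 2^4 = 16: Σ 2^(−ℓᵢ) = 2/16 + 2/16 + 2/16 + 1/16 + 2/16 + 4/16 + 1/16 + 2/16 = 16/16 = 1.
Kraft's inequality requires Σ ≤ 1; here Σ = 1 ≤ 1, so such a prefix code exists.

1; yes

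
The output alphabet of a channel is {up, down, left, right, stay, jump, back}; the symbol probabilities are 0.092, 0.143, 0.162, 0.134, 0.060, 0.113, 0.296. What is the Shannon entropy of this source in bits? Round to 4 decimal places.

2.6508 bits

H = −Σ pᵢ log₂ pᵢ.
−0.092·log₂(0.092) = 0.3167
−0.143·log₂(0.143) = 0.4012
−0.162·log₂(0.162) = 0.4254
−0.134·log₂(0.134) = 0.3886
−0.060·log₂(0.060) = 0.2435
−0.113·log₂(0.113) = 0.3555
−0.296·log₂(0.296) = 0.5199
Sum ≈ 2.6508 → 2.6508 bits.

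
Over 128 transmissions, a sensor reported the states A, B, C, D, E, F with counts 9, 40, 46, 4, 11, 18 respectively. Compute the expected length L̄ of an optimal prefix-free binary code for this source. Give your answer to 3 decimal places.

Probabilities are the counts divided by 128.
Repeatedly combine the two least-probable nodes; the expected code length is the sum of the merged weights.
merge 1/32 + 9/128 → 13/128
merge 11/128 + 13/128 → 3/16
merge 9/64 + 3/16 → 21/64
merge 5/16 + 21/64 → 41/64
merge 23/64 + 41/64 → 1
L = 13/128 + 3/16 + 21/64 + 41/64 + 1 = 289/128 ≈ 2.258 bits/symbol.

2.258 bits/symbol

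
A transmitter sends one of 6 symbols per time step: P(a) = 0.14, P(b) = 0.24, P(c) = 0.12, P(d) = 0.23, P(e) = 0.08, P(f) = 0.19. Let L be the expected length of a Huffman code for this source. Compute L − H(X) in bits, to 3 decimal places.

Entropy H = −Σ p log₂ p ≈ 2.4927 bits.
Huffman merges: 2/25+3/25→1/5; 7/50+19/100→33/100; 1/5+23/100→43/100; 6/25+33/100→57/100; 43/100+57/100→1. L = 253/100 ≈ 2.5300.
L − H = 2.5300 − 2.4927 = 0.037 bits.

0.037 bits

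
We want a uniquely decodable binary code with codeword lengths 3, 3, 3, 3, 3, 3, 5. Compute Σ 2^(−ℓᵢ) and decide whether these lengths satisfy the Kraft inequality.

With common denominator 2^5 = 32: Σ 2^(−ℓᵢ) = 4/32 + 4/32 + 4/32 + 4/32 + 4/32 + 4/32 + 1/32 = 25/32 = 0.78125.
Kraft's inequality requires Σ ≤ 1; here Σ = 0.78125 ≤ 1, so such a prefix code exists.

0.78125; yes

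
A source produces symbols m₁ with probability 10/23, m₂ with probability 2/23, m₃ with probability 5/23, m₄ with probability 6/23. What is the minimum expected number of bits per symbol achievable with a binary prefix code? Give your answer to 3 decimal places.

1.870 bits/symbol

Repeatedly combine the two least-probable nodes; the expected code length is the sum of the merged weights.
merge 2/23 + 5/23 → 7/23
merge 6/23 + 7/23 → 13/23
merge 10/23 + 13/23 → 1
L = 7/23 + 13/23 + 1 = 43/23 ≈ 1.870 bits/symbol.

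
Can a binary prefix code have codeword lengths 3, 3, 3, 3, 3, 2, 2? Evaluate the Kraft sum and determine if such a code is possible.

With common denominator 2^3 = 8: Σ 2^(−ℓᵢ) = 1/8 + 1/8 + 1/8 + 1/8 + 1/8 + 2/8 + 2/8 = 9/8 = 1.125.
Kraft's inequality requires Σ ≤ 1; here Σ = 1.125 > 1, so no such prefix code exists.

1.125; no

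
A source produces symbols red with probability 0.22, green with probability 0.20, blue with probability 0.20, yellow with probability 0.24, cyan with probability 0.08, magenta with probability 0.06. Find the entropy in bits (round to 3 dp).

2.439 bits

H = −Σ pᵢ log₂ pᵢ.
−0.22·log₂(0.22) = 0.4806
−0.20·log₂(0.20) = 0.4644
−0.20·log₂(0.20) = 0.4644
−0.24·log₂(0.24) = 0.4941
−0.08·log₂(0.08) = 0.2915
−0.06·log₂(0.06) = 0.2435
Sum ≈ 2.4385 → 2.439 bits.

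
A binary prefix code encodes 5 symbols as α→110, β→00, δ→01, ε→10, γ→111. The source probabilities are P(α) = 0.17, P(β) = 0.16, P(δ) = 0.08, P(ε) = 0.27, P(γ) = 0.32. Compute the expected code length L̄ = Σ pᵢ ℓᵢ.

L̄ = Σ pᵢ·ℓᵢ = 0.17·3 + 0.16·2 + 0.08·2 + 0.27·2 + 0.32·3 = 2.49 bits/symbol.

2.49 bits/symbol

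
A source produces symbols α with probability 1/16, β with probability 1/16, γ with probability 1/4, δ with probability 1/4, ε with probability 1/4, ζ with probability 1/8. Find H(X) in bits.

Each probability is a power of 1/2, so log₂(1/p) is an integer.
H = Σ p·log₂(1/p) = 1/16·4 + 1/16·4 + 1/4·2 + 1/4·2 + 1/4·2 + 1/8·3 = 2.375 bits.

2.375 bits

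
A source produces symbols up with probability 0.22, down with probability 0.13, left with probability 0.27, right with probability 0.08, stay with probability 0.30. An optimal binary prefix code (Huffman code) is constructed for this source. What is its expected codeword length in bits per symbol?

2.21 bits/symbol

Repeatedly combine the two least-probable nodes; the expected code length is the sum of the merged weights.
merge 2/25 + 13/100 → 21/100
merge 21/100 + 11/50 → 43/100
merge 27/100 + 3/10 → 57/100
merge 43/100 + 57/100 → 1
L = 21/100 + 43/100 + 57/100 + 1 = 221/100 = 2.21 bits/symbol.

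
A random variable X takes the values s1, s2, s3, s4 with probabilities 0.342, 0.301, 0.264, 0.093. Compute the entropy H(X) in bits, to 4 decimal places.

1.8767 bits

H = −Σ pᵢ log₂ pᵢ.
−0.342·log₂(0.342) = 0.5294
−0.301·log₂(0.301) = 0.5214
−0.264·log₂(0.264) = 0.5072
−0.093·log₂(0.093) = 0.3187
Sum ≈ 1.8767 → 1.8767 bits.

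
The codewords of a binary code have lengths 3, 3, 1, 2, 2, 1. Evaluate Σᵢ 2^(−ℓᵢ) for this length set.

1.75

With common denominator 2^3 = 8: Σ 2^(−ℓᵢ) = 1/8 + 1/8 + 4/8 + 2/8 + 2/8 + 4/8 = 14/8 = 1.75.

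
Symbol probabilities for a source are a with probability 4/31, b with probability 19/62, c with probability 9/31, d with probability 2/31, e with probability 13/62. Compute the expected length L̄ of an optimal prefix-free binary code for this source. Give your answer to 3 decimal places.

Repeatedly combine the two least-probable nodes; the expected code length is the sum of the merged weights.
merge 2/31 + 4/31 → 6/31
merge 6/31 + 13/62 → 25/62
merge 9/31 + 19/62 → 37/62
merge 25/62 + 37/62 → 1
L = 6/31 + 25/62 + 37/62 + 1 = 68/31 ≈ 2.194 bits/symbol.

2.194 bits/symbol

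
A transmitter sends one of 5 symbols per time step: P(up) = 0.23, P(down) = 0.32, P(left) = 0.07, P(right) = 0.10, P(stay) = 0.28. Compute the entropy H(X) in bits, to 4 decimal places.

H = −Σ pᵢ log₂ pᵢ.
−0.23·log₂(0.23) = 0.4877
−0.32·log₂(0.32) = 0.5260
−0.07·log₂(0.07) = 0.2686
−0.10·log₂(0.10) = 0.3322
−0.28·log₂(0.28) = 0.5142
Sum ≈ 2.1287 → 2.1287 bits.

2.1287 bits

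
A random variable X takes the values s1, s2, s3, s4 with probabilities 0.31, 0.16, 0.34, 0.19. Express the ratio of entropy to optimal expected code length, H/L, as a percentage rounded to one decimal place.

Entropy H = −Σ p log₂ p ≈ 1.9312 bits.
Huffman merges: 4/25+19/100→7/20; 31/100+17/50→13/20; 7/20+13/20→1. L = 2 ≈ 2.0000.
Efficiency = H/L = 1.9312/2.0000 = 96.6%.

96.6%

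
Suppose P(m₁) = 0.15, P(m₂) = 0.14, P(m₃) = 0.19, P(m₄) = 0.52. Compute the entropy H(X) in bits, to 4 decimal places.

1.7535 bits

H = −Σ pᵢ log₂ pᵢ.
−0.15·log₂(0.15) = 0.4105
−0.14·log₂(0.14) = 0.3971
−0.19·log₂(0.19) = 0.4552
−0.52·log₂(0.52) = 0.4906
Sum ≈ 1.7535 → 1.7535 bits.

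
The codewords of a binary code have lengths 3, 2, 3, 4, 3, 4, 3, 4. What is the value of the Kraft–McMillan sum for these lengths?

With common denominator 2^4 = 16: Σ 2^(−ℓᵢ) = 2/16 + 4/16 + 2/16 + 1/16 + 2/16 + 1/16 + 2/16 + 1/16 = 15/16 = 0.9375.

0.9375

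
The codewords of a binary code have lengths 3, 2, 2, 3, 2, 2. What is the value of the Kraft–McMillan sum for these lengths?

1.25

With common denominator 2^3 = 8: Σ 2^(−ℓᵢ) = 1/8 + 2/8 + 2/8 + 1/8 + 2/8 + 2/8 = 10/8 = 1.25.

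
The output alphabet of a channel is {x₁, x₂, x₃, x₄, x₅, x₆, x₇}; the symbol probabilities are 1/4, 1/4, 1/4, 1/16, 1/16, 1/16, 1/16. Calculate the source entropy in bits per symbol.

Each probability is a power of 1/2, so log₂(1/p) is an integer.
H = Σ p·log₂(1/p) = 1/4·2 + 1/4·2 + 1/4·2 + 1/16·4 + 1/16·4 + 1/16·4 + 1/16·4 = 2.5 bits.

2.5 bits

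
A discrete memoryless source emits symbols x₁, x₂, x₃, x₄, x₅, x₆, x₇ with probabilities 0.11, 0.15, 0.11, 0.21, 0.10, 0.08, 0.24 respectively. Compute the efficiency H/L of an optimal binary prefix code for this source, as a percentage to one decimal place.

99.0%

Entropy H = −Σ p log₂ p ≈ 2.7018 bits.
Huffman merges: 2/25+1/10→9/50; 11/100+11/100→11/50; 3/20+9/50→33/100; 21/100+11/50→43/100; 6/25+33/100→57/100; 43/100+57/100→1. L = 273/100 ≈ 2.7300.
Efficiency = H/L = 2.7018/2.7300 = 99.0%.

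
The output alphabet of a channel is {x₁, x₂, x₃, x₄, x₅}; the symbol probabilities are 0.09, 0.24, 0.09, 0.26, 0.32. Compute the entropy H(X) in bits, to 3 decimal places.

H = −Σ pᵢ log₂ pᵢ.
−0.09·log₂(0.09) = 0.3127
−0.24·log₂(0.24) = 0.4941
−0.09·log₂(0.09) = 0.3127
−0.26·log₂(0.26) = 0.5053
−0.32·log₂(0.32) = 0.5260
Sum ≈ 2.1508 → 2.151 bits.

2.151 bits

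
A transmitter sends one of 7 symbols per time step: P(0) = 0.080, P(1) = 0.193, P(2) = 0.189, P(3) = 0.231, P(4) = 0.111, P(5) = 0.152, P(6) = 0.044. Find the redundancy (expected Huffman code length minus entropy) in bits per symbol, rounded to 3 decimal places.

0.044 bits

Entropy H = −Σ p log₂ p ≈ 2.6556 bits.
Huffman merges: 11/250+2/25→31/250; 111/1000+31/250→47/200; 19/125+189/1000→341/1000; 193/1000+231/1000→53/125; 47/200+341/1000→72/125; 53/125+72/125→1. L = 27/10 ≈ 2.7000.
L − H = 2.7000 − 2.6556 = 0.044 bits.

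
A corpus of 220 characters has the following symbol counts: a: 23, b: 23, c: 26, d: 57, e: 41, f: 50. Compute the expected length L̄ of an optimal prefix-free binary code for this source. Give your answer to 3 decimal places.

2.514 bits/symbol

Probabilities are the counts divided by 220.
Repeatedly combine the two least-probable nodes; the expected code length is the sum of the merged weights.
merge 23/220 + 23/220 → 23/110
merge 13/110 + 41/220 → 67/220
merge 23/110 + 5/22 → 24/55
merge 57/220 + 67/220 → 31/55
merge 24/55 + 31/55 → 1
L = 23/110 + 67/220 + 24/55 + 31/55 + 1 = 553/220 ≈ 2.514 bits/symbol.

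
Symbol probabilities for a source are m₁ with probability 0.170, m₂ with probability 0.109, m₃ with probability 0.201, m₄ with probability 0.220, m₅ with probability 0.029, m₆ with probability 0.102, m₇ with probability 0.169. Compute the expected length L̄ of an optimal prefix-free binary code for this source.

Repeatedly combine the two least-probable nodes; the expected code length is the sum of the merged weights.
merge 29/1000 + 51/500 → 131/1000
merge 109/1000 + 131/1000 → 6/25
merge 169/1000 + 17/100 → 339/1000
merge 201/1000 + 11/50 → 421/1000
merge 6/25 + 339/1000 → 579/1000
merge 421/1000 + 579/1000 → 1
L = 131/1000 + 6/25 + 339/1000 + 421/1000 + 579/1000 + 1 = 271/100 = 2.71 bits/symbol.

2.71 bits/symbol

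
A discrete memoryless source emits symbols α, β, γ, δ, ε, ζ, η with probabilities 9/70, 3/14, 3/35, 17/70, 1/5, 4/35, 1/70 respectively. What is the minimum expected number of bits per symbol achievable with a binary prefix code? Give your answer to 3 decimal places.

Repeatedly combine the two least-probable nodes; the expected code length is the sum of the merged weights.
merge 1/70 + 3/35 → 1/10
merge 1/10 + 4/35 → 3/14
merge 9/70 + 1/5 → 23/70
merge 3/14 + 3/14 → 3/7
merge 17/70 + 23/70 → 4/7
merge 3/7 + 4/7 → 1
L = 1/10 + 3/14 + 23/70 + 3/7 + 4/7 + 1 = 37/14 ≈ 2.643 bits/symbol.

2.643 bits/symbol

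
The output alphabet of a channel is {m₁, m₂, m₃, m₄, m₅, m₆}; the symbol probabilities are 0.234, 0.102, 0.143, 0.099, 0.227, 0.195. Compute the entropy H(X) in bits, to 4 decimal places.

2.5033 bits

H = −Σ pᵢ log₂ pᵢ.
−0.234·log₂(0.234) = 0.4903
−0.102·log₂(0.102) = 0.3359
−0.143·log₂(0.143) = 0.4012
−0.099·log₂(0.099) = 0.3303
−0.227·log₂(0.227) = 0.4856
−0.195·log₂(0.195) = 0.4599
Sum ≈ 2.5033 → 2.5033 bits.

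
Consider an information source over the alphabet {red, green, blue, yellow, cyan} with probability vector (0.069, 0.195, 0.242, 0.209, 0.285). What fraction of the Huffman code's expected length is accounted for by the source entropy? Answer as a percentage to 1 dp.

97.6%

Entropy H = −Σ p log₂ p ≈ 2.2095 bits.
Huffman merges: 69/1000+39/200→33/125; 209/1000+121/500→451/1000; 33/125+57/200→549/1000; 451/1000+549/1000→1. L = 283/125 ≈ 2.2640.
Efficiency = H/L = 2.2095/2.2640 = 97.6%.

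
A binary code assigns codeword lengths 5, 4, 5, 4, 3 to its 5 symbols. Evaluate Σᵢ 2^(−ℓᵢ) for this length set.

0.3125

With common denominator 2^5 = 32: Σ 2^(−ℓᵢ) = 1/32 + 2/32 + 1/32 + 2/32 + 4/32 = 10/32 = 0.3125.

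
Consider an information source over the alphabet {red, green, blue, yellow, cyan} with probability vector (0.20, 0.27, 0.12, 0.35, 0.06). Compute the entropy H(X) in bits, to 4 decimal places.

2.1151 bits

H = −Σ pᵢ log₂ pᵢ.
−0.20·log₂(0.20) = 0.4644
−0.27·log₂(0.27) = 0.5100
−0.12·log₂(0.12) = 0.3671
−0.35·log₂(0.35) = 0.5301
−0.06·log₂(0.06) = 0.2435
Sum ≈ 2.1151 → 2.1151 bits.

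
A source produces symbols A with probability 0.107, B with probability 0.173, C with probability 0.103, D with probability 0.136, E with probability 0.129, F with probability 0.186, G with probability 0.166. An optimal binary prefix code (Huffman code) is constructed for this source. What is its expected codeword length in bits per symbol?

Repeatedly combine the two least-probable nodes; the expected code length is the sum of the merged weights.
merge 103/1000 + 107/1000 → 21/100
merge 129/1000 + 17/125 → 53/200
merge 83/500 + 173/1000 → 339/1000
merge 93/500 + 21/100 → 99/250
merge 53/200 + 339/1000 → 151/250
merge 99/250 + 151/250 → 1
L = 21/100 + 53/200 + 339/1000 + 99/250 + 151/250 + 1 = 1407/500 = 2.814 bits/symbol.

2.814 bits/symbol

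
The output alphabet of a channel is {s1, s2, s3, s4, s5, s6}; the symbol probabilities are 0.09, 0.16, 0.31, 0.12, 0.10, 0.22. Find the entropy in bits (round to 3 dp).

2.439 bits

H = −Σ pᵢ log₂ pᵢ.
−0.09·log₂(0.09) = 0.3127
−0.16·log₂(0.16) = 0.4230
−0.31·log₂(0.31) = 0.5238
−0.12·log₂(0.12) = 0.3671
−0.10·log₂(0.10) = 0.3322
−0.22·log₂(0.22) = 0.4806
Sum ≈ 2.4393 → 2.439 bits.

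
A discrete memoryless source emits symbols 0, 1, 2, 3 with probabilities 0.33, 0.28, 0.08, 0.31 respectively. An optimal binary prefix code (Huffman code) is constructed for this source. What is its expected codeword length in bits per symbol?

Repeatedly combine the two least-probable nodes; the expected code length is the sum of the merged weights.
merge 2/25 + 7/25 → 9/25
merge 31/100 + 33/100 → 16/25
merge 9/25 + 16/25 → 1
L = 9/25 + 16/25 + 1 = 2 bits/symbol.

2 bits/symbol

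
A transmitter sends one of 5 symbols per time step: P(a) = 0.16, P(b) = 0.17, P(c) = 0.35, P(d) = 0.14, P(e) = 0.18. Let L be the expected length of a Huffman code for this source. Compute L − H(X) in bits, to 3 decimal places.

0.070 bits

Entropy H = −Σ p log₂ p ≈ 2.2301 bits.
Huffman merges: 7/50+4/25→3/10; 17/100+9/50→7/20; 3/10+7/20→13/20; 7/20+13/20→1. L = 23/10 ≈ 2.3000.
L − H = 2.3000 − 2.2301 = 0.070 bits.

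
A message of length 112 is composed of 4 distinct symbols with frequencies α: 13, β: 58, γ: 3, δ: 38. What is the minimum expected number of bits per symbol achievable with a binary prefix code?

Probabilities are the counts divided by 112.
Repeatedly combine the two least-probable nodes; the expected code length is the sum of the merged weights.
merge 3/112 + 13/112 → 1/7
merge 1/7 + 19/56 → 27/56
merge 27/56 + 29/56 → 1
L = 1/7 + 27/56 + 1 = 13/8 = 1.625 bits/symbol.

1.625 bits/symbol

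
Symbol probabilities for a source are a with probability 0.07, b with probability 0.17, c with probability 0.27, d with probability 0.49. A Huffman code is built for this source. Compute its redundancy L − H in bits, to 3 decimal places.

Entropy H = −Σ p log₂ p ≈ 1.7174 bits.
Huffman merges: 7/100+17/100→6/25; 6/25+27/100→51/100; 49/100+51/100→1. L = 7/4 ≈ 1.7500.
L − H = 1.7500 − 1.7174 = 0.033 bits.

0.033 bits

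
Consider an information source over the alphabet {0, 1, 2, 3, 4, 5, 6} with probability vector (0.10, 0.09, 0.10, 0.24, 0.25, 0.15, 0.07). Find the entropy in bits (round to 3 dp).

H = −Σ pᵢ log₂ pᵢ.
−0.10·log₂(0.10) = 0.3322
−0.09·log₂(0.09) = 0.3127
−0.10·log₂(0.10) = 0.3322
−0.24·log₂(0.24) = 0.4941
−0.25·log₂(0.25) = 0.5000
−0.15·log₂(0.15) = 0.4105
−0.07·log₂(0.07) = 0.2686
Sum ≈ 2.6503 → 2.650 bits.

2.650 bits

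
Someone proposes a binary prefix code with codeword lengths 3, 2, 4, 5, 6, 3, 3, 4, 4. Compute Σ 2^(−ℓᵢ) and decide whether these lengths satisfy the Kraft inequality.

0.859375; yes

With common denominator 2^6 = 64: Σ 2^(−ℓᵢ) = 8/64 + 16/64 + 4/64 + 2/64 + 1/64 + 8/64 + 8/64 + 4/64 + 4/64 = 55/64 = 0.859375.
Kraft's inequality requires Σ ≤ 1; here Σ = 0.859375 ≤ 1, so such a prefix code exists.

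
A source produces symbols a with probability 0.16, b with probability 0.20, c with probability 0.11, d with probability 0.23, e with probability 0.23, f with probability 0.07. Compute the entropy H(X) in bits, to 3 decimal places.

2.482 bits

H = −Σ pᵢ log₂ pᵢ.
−0.16·log₂(0.16) = 0.4230
−0.20·log₂(0.20) = 0.4644
−0.11·log₂(0.11) = 0.3503
−0.23·log₂(0.23) = 0.4877
−0.23·log₂(0.23) = 0.4877
−0.07·log₂(0.07) = 0.2686
Sum ≈ 2.4816 → 2.482 bits.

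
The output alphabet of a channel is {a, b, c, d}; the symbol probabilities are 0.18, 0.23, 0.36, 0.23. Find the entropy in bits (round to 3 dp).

1.951 bits

H = −Σ pᵢ log₂ pᵢ.
−0.18·log₂(0.18) = 0.4453
−0.23·log₂(0.23) = 0.4877
−0.36·log₂(0.36) = 0.5306
−0.23·log₂(0.23) = 0.4877
Sum ≈ 1.9513 → 1.951 bits.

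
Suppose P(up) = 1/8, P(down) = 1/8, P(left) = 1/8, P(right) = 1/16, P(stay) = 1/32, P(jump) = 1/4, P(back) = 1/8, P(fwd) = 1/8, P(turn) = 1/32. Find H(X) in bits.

Each probability is a power of 1/2, so log₂(1/p) is an integer.
H = Σ p·log₂(1/p) = 1/8·3 + 1/8·3 + 1/8·3 + 1/16·4 + 1/32·5 + 1/4·2 + 1/8·3 + 1/8·3 + 1/32·5 = 2.9375 bits.

2.9375 bits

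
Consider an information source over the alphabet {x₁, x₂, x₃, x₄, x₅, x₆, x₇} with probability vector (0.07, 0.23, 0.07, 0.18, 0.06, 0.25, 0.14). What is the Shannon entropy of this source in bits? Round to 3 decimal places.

H = −Σ pᵢ log₂ pᵢ.
−0.07·log₂(0.07) = 0.2686
−0.23·log₂(0.23) = 0.4877
−0.07·log₂(0.07) = 0.2686
−0.18·log₂(0.18) = 0.4453
−0.06·log₂(0.06) = 0.2435
−0.25·log₂(0.25) = 0.5000
−0.14·log₂(0.14) = 0.3971
Sum ≈ 2.6107 → 2.611 bits.

2.611 bits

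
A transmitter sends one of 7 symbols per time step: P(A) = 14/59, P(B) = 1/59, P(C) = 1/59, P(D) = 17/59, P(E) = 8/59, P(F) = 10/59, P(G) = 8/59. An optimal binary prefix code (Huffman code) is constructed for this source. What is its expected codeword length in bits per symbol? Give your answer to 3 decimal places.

Repeatedly combine the two least-probable nodes; the expected code length is the sum of the merged weights.
merge 1/59 + 1/59 → 2/59
merge 2/59 + 8/59 → 10/59
merge 8/59 + 10/59 → 18/59
merge 10/59 + 14/59 → 24/59
merge 17/59 + 18/59 → 35/59
merge 24/59 + 35/59 → 1
L = 2/59 + 10/59 + 18/59 + 24/59 + 35/59 + 1 = 148/59 ≈ 2.508 bits/symbol.

2.508 bits/symbol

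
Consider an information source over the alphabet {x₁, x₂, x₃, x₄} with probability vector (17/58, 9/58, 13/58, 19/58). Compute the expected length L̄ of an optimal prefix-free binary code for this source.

2 bits/symbol

Repeatedly combine the two least-probable nodes; the expected code length is the sum of the merged weights.
merge 9/58 + 13/58 → 11/29
merge 17/58 + 19/58 → 18/29
merge 11/29 + 18/29 → 1
L = 11/29 + 18/29 + 1 = 2 bits/symbol.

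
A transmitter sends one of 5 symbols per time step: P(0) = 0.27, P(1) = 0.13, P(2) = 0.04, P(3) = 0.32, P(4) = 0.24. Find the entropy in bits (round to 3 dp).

2.099 bits

H = −Σ pᵢ log₂ pᵢ.
−0.27·log₂(0.27) = 0.5100
−0.13·log₂(0.13) = 0.3826
−0.04·log₂(0.04) = 0.1858
−0.32·log₂(0.32) = 0.5260
−0.24·log₂(0.24) = 0.4941
Sum ≈ 2.0986 → 2.099 bits.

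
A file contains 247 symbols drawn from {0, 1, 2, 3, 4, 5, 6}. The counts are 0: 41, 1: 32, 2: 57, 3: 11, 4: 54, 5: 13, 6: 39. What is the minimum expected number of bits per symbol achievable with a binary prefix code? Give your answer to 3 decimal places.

Probabilities are the counts divided by 247.
Repeatedly combine the two least-probable nodes; the expected code length is the sum of the merged weights.
merge 11/247 + 1/19 → 24/247
merge 24/247 + 32/247 → 56/247
merge 3/19 + 41/247 → 80/247
merge 54/247 + 56/247 → 110/247
merge 3/13 + 80/247 → 137/247
merge 110/247 + 137/247 → 1
L = 24/247 + 56/247 + 80/247 + 110/247 + 137/247 + 1 = 654/247 ≈ 2.648 bits/symbol.

2.648 bits/symbol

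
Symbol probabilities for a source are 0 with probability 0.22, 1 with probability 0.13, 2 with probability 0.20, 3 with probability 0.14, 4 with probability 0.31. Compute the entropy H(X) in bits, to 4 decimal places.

2.2485 bits

H = −Σ pᵢ log₂ pᵢ.
−0.22·log₂(0.22) = 0.4806
−0.13·log₂(0.13) = 0.3826
−0.20·log₂(0.20) = 0.4644
−0.14·log₂(0.14) = 0.3971
−0.31·log₂(0.31) = 0.5238
Sum ≈ 2.2485 → 2.2485 bits.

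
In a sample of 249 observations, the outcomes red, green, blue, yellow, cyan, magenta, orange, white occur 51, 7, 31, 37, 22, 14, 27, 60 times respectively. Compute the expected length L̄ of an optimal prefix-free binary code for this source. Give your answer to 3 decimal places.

Probabilities are the counts divided by 249.
Repeatedly combine the two least-probable nodes; the expected code length is the sum of the merged weights.
merge 7/249 + 14/249 → 7/83
merge 7/83 + 22/249 → 43/249
merge 9/83 + 31/249 → 58/249
merge 37/249 + 43/249 → 80/249
merge 17/83 + 58/249 → 109/249
merge 20/83 + 80/249 → 140/249
merge 109/249 + 140/249 → 1
L = 7/83 + 43/249 + 58/249 + 80/249 + 109/249 + 140/249 + 1 = 700/249 ≈ 2.811 bits/symbol.

2.811 bits/symbol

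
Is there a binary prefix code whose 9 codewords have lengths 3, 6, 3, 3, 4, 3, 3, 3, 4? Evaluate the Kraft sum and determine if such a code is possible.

With common denominator 2^6 = 64: Σ 2^(−ℓᵢ) = 8/64 + 1/64 + 8/64 + 8/64 + 4/64 + 8/64 + 8/64 + 8/64 + 4/64 = 57/64 = 0.890625.
Kraft's inequality requires Σ ≤ 1; here Σ = 0.890625 ≤ 1, so such a prefix code exists.

0.890625; yes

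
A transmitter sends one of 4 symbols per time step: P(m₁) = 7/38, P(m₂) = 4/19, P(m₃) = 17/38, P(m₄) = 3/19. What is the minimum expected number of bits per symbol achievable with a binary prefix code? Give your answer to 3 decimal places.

Repeatedly combine the two least-probable nodes; the expected code length is the sum of the merged weights.
merge 3/19 + 7/38 → 13/38
merge 4/19 + 13/38 → 21/38
merge 17/38 + 21/38 → 1
L = 13/38 + 21/38 + 1 = 36/19 ≈ 1.895 bits/symbol.

1.895 bits/symbol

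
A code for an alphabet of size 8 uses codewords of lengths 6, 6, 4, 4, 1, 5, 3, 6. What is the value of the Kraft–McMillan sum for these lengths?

With common denominator 2^6 = 64: Σ 2^(−ℓᵢ) = 1/64 + 1/64 + 4/64 + 4/64 + 32/64 + 2/64 + 8/64 + 1/64 = 53/64 = 0.828125.

0.828125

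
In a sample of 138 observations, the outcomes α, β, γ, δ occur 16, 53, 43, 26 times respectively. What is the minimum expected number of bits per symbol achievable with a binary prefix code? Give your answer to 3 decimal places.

Probabilities are the counts divided by 138.
Repeatedly combine the two least-probable nodes; the expected code length is the sum of the merged weights.
merge 8/69 + 13/69 → 7/23
merge 7/23 + 43/138 → 85/138
merge 53/138 + 85/138 → 1
L = 7/23 + 85/138 + 1 = 265/138 ≈ 1.920 bits/symbol.

1.920 bits/symbol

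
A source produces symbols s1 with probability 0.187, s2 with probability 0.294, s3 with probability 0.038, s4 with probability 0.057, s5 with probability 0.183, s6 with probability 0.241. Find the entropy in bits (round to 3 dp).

H = −Σ pᵢ log₂ pᵢ.
−0.187·log₂(0.187) = 0.4523
−0.294·log₂(0.294) = 0.5192
−0.038·log₂(0.038) = 0.1793
−0.057·log₂(0.057) = 0.2356
−0.183·log₂(0.183) = 0.4484
−0.241·log₂(0.241) = 0.4947
Sum ≈ 2.3295 → 2.330 bits.

2.330 bits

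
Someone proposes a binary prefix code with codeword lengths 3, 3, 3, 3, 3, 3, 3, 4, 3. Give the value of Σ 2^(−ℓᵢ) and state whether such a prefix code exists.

With common denominator 2^4 = 16: Σ 2^(−ℓᵢ) = 2/16 + 2/16 + 2/16 + 2/16 + 2/16 + 2/16 + 2/16 + 1/16 + 2/16 = 17/16 = 1.0625.
Kraft's inequality requires Σ ≤ 1; here Σ = 1.0625 > 1, so no such prefix code exists.

1.0625; no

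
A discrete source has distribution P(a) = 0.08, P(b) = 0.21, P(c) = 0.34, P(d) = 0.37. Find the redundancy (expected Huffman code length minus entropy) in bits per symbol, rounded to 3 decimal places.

0.096 bits

Entropy H = −Σ p log₂ p ≈ 1.8242 bits.
Huffman merges: 2/25+21/100→29/100; 29/100+17/50→63/100; 37/100+63/100→1. L = 48/25 ≈ 1.9200.
L − H = 1.9200 − 1.8242 = 0.096 bits.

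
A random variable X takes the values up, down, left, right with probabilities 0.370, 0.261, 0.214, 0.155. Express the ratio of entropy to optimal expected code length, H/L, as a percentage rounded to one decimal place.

96.5%

Entropy H = −Σ p log₂ p ≈ 1.9294 bits.
Huffman merges: 31/200+107/500→369/1000; 261/1000+369/1000→63/100; 37/100+63/100→1. L = 1999/1000 ≈ 1.9990.
Efficiency = H/L = 1.9294/1.9990 = 96.5%.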